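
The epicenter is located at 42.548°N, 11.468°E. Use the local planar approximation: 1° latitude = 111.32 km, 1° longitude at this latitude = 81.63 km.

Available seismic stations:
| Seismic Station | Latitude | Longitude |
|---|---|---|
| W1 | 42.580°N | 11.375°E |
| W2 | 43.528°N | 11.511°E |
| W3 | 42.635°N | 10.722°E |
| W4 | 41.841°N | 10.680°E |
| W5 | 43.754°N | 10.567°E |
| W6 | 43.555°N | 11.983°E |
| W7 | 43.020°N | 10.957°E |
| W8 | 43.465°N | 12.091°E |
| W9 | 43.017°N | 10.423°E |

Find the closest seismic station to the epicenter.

W1

Distances from 42.548°N, 11.468°E:
W1: 8.386 km
W2: 109.150 km
W3: 61.661 km
W4: 101.646 km
W5: 153.078 km
W6: 119.723 km
W7: 67.088 km
W8: 114.047 km
W9: 100.012 km
Minimum: W1 at 8.386 km.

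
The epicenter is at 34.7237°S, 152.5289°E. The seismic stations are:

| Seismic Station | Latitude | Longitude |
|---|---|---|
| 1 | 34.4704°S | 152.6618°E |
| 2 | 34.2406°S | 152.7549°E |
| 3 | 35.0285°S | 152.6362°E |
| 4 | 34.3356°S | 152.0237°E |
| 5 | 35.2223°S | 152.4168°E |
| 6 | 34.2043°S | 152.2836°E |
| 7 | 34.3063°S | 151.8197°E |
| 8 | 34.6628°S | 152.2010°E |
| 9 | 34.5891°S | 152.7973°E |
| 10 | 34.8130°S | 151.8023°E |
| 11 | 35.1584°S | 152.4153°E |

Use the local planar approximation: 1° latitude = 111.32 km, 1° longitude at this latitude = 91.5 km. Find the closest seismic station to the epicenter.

9

Distances from 34.7237°S, 152.5289°E:
1: 30.7077 km
2: 57.6174 km
3: 35.3222 km
4: 63.2720 km
5: 56.4440 km
6: 62.0232 km
7: 79.8119 km
8: 30.7592 km
9: 28.7687 km
10: 67.2230 km
11: 49.4946 km
Minimum: 9 at 28.7687 km.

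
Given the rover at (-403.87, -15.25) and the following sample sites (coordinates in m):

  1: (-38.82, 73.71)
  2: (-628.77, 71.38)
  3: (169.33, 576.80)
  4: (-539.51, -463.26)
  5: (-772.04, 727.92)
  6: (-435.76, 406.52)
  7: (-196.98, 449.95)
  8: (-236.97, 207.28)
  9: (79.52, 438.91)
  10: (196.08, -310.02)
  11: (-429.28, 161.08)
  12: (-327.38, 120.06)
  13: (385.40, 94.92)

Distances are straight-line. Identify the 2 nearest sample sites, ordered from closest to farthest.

Distances from (-403.87, -15.25):
1: √((365.05)² + (88.96)²) = √(133261.5025 + 7913.8816) = 375.73 m
2: √((-224.90)² + (86.63)²) = √(50580.0100 + 7504.7569) = 241.01 m
3: √((573.20)² + (592.05)²) = √(328558.2400 + 350523.2025) = 824.06 m
4: √((-135.64)² + (-448.01)²) = √(18398.2096 + 200712.9601) = 468.09 m
5: √((-368.17)² + (743.17)²) = √(135549.1489 + 552301.6489) = 829.37 m
6: √((-31.89)² + (421.77)²) = √(1016.9721 + 177889.9329) = 422.97 m
7: √((206.89)² + (465.20)²) = √(42803.4721 + 216411.0400) = 509.13 m
8: √((166.90)² + (222.53)²) = √(27855.6100 + 49519.6009) = 278.16 m
9: √((483.39)² + (454.16)²) = √(233665.8921 + 206261.3056) = 663.27 m
10: √((599.95)² + (-294.77)²) = √(359940.0025 + 86889.3529) = 668.45 m
11: √((-25.41)² + (176.33)²) = √(645.6681 + 31092.2689) = 178.15 m
12: √((76.49)² + (135.31)²) = √(5850.7201 + 18308.7961) = 155.43 m
13: √((789.27)² + (110.17)²) = √(622947.1329 + 12137.4289) = 796.92 m
Sorted: 12 (155.43 m) < 11 (178.15 m) < 2 (241.01 m) < 8 (278.16 m) < …

12, 11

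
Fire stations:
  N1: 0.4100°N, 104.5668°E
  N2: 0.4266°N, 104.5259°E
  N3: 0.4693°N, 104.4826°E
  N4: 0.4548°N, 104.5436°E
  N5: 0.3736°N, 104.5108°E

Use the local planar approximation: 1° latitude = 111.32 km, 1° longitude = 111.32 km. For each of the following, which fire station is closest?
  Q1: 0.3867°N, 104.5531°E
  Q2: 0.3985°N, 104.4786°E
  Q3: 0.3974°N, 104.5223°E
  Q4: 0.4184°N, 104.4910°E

Q1→N1; Q2→N5; Q3→N5; Q4→N2

Q1 at 0.3867°N, 104.5531°E:
  N1: 3.0089 km
  N2: 5.3756 km
  N3: 12.0889 km
  N4: 7.6543 km
  N5: 4.9295 km
  → nearest: N1 (3.0089 km)
Q2 at 0.3985°N, 104.4786°E:
  N1: 9.9015 km
  N2: 6.1245 km
  N3: 7.8940 km
  N4: 9.5727 km
  N5: 4.5312 km
  → nearest: N5 (4.5312 km)
Q3 at 0.3974°N, 104.5223°E:
  N1: 5.1485 km
  N2: 3.2752 km
  N3: 9.1430 km
  N4: 6.8155 km
  N5: 2.9425 km
  → nearest: N5 (2.9425 km)
Q4 at 0.4184°N, 104.4910°E:
  N1: 8.4897 km
  N2: 3.9909 km
  N3: 5.7428 km
  N4: 7.1208 km
  N5: 5.4525 km
  → nearest: N2 (3.9909 km)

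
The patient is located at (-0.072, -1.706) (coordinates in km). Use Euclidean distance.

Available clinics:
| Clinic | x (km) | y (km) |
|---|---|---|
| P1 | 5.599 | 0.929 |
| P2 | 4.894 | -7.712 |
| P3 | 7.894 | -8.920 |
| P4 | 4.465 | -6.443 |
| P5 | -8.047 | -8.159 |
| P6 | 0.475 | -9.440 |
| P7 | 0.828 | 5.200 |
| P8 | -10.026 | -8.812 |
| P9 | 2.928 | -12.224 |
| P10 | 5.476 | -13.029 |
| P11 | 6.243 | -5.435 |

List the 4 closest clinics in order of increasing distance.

P1, P4, P7, P11

Distances from (-0.072, -1.706):
P1: 6.253 km
P2: 7.793 km
P3: 10.747 km
P4: 6.559 km
P5: 10.259 km
P6: 7.753 km
P7: 6.964 km
P8: 12.230 km
P9: 10.937 km
P10: 12.609 km
P11: 7.334 km
Sorted: P1 (6.253 km) < P4 (6.559 km) < P7 (6.964 km) < P11 (7.334 km) < P6 (7.753 km) < P2 (7.793 km) < …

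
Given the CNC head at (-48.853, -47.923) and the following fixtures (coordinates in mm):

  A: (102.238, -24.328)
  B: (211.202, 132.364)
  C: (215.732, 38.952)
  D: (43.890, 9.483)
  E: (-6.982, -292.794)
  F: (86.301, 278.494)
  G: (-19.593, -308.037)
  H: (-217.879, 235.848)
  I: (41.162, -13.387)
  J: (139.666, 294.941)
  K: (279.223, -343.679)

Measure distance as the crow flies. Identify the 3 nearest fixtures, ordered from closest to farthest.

Distances from (-48.853, -47.923):
A: 152.922 mm
B: 316.436 mm
C: 278.482 mm
D: 109.072 mm
E: 248.425 mm
F: 353.291 mm
G: 261.755 mm
H: 330.296 mm
I: 96.413 mm
J: 391.274 mm
K: 441.707 mm
Sorted: I (96.413 mm) < D (109.072 mm) < A (152.922 mm) < E (248.425 mm) < G (261.755 mm) < …

I, D, A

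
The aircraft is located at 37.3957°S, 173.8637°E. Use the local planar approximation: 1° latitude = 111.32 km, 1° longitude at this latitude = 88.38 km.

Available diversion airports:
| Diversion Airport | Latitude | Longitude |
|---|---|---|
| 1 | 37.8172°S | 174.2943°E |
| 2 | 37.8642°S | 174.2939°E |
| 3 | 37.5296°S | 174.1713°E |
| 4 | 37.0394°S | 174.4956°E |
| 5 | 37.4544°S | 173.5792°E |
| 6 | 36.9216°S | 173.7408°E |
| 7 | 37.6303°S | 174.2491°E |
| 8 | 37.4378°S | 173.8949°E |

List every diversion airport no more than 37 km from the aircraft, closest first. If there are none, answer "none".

8, 5, 3

Distances from 37.3957°S, 173.8637°E:
1: √((-0.4215·111.32)² + (0.4306·88.38)²) = √(2201.615901 + 1448.291712) = 60.4145 km
2: √((-0.4685·111.32)² + (0.4302·88.38)²) = √(2719.979218 + 1445.602220) = 64.5413 km
3: √((-0.1339·111.32)² + (0.3076·88.38)²) = √(222.181323 + 739.061632) = 31.0039 km
4: √((0.3563·111.32)² + (0.6319·88.38)²) = √(1573.178636 + 3118.923375) = 68.4989 km
5: √((-0.0587·111.32)² + (-0.2845·88.38)²) = √(42.699481 + 632.226268) = 25.9793 km
6: √((0.4741·111.32)² + (-0.1229·88.38)²) = √(2785.391885 + 117.980915) = 53.8830 km
7: √((-0.2346·111.32)² + (0.3854·88.38)²) = √(682.028324 + 1160.196137) = 42.9211 km
8: √((-0.0421·111.32)² + (0.0312·88.38)²) = √(21.963957 + 7.603564) = 5.4376 km
Threshold 37 km: 8 (5.4376 km), 5 (25.9793 km), 3 (31.0039 km) are within range.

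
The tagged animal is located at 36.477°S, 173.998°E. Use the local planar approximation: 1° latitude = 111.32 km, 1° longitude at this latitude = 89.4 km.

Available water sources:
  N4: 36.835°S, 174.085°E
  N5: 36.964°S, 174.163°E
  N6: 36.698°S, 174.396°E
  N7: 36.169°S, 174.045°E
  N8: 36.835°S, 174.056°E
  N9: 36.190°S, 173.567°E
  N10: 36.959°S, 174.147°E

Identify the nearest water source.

N7

Distances from 36.477°S, 173.998°E:
N4: 40.604 km
N5: 56.184 km
N6: 43.258 km
N7: 34.543 km
N8: 40.188 km
N9: 50.054 km
N10: 55.285 km
Minimum: N7 at 34.543 km.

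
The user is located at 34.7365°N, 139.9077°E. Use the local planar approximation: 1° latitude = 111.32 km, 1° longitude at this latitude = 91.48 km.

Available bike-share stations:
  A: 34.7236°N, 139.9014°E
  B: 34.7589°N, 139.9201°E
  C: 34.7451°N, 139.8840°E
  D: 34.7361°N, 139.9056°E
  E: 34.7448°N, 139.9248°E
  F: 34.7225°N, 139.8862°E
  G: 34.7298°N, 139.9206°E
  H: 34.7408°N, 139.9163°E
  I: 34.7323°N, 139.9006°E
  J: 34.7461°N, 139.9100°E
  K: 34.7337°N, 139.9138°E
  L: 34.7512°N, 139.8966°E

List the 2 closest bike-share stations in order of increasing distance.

D, K

Distances from 34.7365°N, 139.9077°E:
A: 1.5474 km
B: 2.7395 km
C: 2.3700 km
D: 0.1972 km
E: 1.8168 km
F: 2.5094 km
G: 1.3960 km
H: 0.9209 km
I: 0.8003 km
J: 1.0892 km
K: 0.6392 km
L: 1.9259 km
Sorted: D (0.1972 km) < K (0.6392 km) < I (0.8003 km) < H (0.9209 km) < …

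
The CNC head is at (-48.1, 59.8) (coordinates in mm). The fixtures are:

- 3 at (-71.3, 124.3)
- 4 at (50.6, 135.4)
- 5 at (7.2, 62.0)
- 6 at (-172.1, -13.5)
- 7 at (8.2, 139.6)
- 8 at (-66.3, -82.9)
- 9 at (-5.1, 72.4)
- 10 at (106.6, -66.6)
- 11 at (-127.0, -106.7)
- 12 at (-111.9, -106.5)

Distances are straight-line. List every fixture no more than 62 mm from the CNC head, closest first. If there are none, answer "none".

9, 5

Distances from (-48.1, 59.8):
3: √((-23.2)² + (64.5)²) = √(538.240 + 4160.250) = 68.5 mm
4: √((98.7)² + (75.6)²) = √(9741.690 + 5715.360) = 124.3 mm
5: √((55.3)² + (2.2)²) = √(3058.090 + 4.840) = 55.3 mm
6: √((-124.0)² + (-73.3)²) = √(15376.000 + 5372.890) = 144.0 mm
7: √((56.3)² + (79.8)²) = √(3169.690 + 6368.040) = 97.7 mm
8: √((-18.2)² + (-142.7)²) = √(331.240 + 20363.290) = 143.9 mm
9: √((43.0)² + (12.6)²) = √(1849.000 + 158.760) = 44.8 mm
10: √((154.7)² + (-126.4)²) = √(23932.090 + 15976.960) = 199.8 mm
11: √((-78.9)² + (-166.5)²) = √(6225.210 + 27722.250) = 184.2 mm
12: √((-63.8)² + (-166.3)²) = √(4070.440 + 27655.690) = 178.1 mm
Threshold 62 mm: 9 (44.8 mm), 5 (55.3 mm) are within range.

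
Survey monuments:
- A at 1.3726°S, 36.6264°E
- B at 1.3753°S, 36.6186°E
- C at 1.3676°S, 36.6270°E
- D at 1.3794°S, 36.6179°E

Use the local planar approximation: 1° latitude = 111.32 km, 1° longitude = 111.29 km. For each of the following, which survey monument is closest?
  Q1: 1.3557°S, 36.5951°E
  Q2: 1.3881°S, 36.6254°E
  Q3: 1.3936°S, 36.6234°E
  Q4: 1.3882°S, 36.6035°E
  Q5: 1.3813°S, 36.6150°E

Q1→B; Q2→D; Q3→D; Q4→D; Q5→D

Q1 at 1.3557°S, 36.5951°E:
  A: 3.9589 km
  B: 3.4059 km
  C: 3.7893 km
  D: 3.6605 km
  → nearest: B (3.4059 km)
Q2 at 1.3881°S, 36.6254°E:
  A: 1.7290 km
  B: 1.6134 km
  C: 2.2890 km
  D: 1.2785 km
  → nearest: D (1.2785 km)
Q3 at 1.3936°S, 36.6234°E:
  A: 2.3614 km
  B: 2.1060 km
  C: 2.9219 km
  D: 1.6951 km
  → nearest: D (1.6951 km)
Q4 at 1.3882°S, 36.6035°E:
  A: 3.0840 km
  B: 2.2105 km
  C: 3.4783 km
  D: 1.8783 km
  → nearest: D (1.8783 km)
Q5 at 1.3813°S, 36.6150°E:
  A: 1.5961 km
  B: 0.7789 km
  C: 2.0272 km
  D: 0.3859 km
  → nearest: D (0.3859 km)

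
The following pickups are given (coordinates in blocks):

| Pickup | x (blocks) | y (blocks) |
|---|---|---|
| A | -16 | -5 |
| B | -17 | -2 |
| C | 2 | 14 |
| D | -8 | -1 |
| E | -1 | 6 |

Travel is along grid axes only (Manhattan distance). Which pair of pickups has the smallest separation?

Pairwise distances:
A–B: |-1| + |3| = 1 + 3 = 4 blocks
B–D: |9| + |1| = 9 + 1 = 10 blocks
C–E: |-3| + |-8| = 3 + 8 = 11 blocks
A–D: |8| + |4| = 8 + 4 = 12 blocks
D–E: |7| + |7| = 7 + 7 = 14 blocks
B–E: |16| + |8| = 16 + 8 = 24 blocks
C–D: |-10| + |-15| = 10 + 15 = 25 blocks
A–E: |15| + |11| = 15 + 11 = 26 blocks
B–C: |19| + |16| = 19 + 16 = 35 blocks
A–C: |18| + |19| = 18 + 19 = 37 blocks
Closest pair: A–B at 4 blocks.

A and B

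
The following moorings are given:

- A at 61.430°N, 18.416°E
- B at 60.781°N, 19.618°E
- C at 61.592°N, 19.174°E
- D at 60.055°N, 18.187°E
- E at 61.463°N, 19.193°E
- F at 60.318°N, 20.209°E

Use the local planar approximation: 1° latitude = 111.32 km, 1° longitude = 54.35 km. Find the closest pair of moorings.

C and E

Pairwise distances:
A–B: 97.403 km
A–C: 44.972 km
A–D: 153.570 km
A–E: 42.389 km
A–F: 157.543 km
B–C: 93.450 km
B–D: 112.163 km
B–E: 79.356 km
B–F: 60.731 km
C–D: 179.311 km
C–E: 14.397 km
C–F: 152.570 km
D–E: 166.001 km
D–F: 113.729 km
E–F: 138.909 km
Closest pair: C–E at 14.397 km.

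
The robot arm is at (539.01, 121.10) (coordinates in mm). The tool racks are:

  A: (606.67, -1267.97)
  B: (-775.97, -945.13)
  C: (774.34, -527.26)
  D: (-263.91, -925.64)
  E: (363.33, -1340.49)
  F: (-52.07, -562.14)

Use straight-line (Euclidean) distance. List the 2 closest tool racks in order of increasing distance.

C, F

Distances from (539.01, 121.10):
A: 1390.72 mm
B: 1692.93 mm
C: 689.75 mm
D: 1319.22 mm
E: 1472.11 mm
F: 903.43 mm
Sorted: C (689.75 mm) < F (903.43 mm) < D (1319.22 mm) < A (1390.72 mm) < …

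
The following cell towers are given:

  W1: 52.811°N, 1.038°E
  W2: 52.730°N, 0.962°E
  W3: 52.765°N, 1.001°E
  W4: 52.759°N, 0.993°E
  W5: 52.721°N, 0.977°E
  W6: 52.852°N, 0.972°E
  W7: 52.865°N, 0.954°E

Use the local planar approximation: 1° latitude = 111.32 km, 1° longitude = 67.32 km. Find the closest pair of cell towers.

Pairwise distances:
W3–W4: 0.858 km
W2–W5: 1.422 km
W6–W7: 1.887 km
W2–W4: 3.844 km
W4–W5: 4.365 km
W2–W3: 4.698 km
W3–W5: 5.158 km
W1–W3: 5.694 km
W1–W6: 6.370 km
W1–W4: 6.533 km
W1–W7: 8.253 km
W3–W6: 9.880 km
W1–W2: 10.367 km
W4–W6: 10.449 km
W1–W5: 10.828 km
W3–W7: 11.573 km
W4–W7: 12.088 km
W2–W6: 13.598 km
W5–W6: 14.587 km
W2–W7: 15.038 km
W5–W7: 16.105 km
Closest pair: W3–W4 at 0.858 km.

W3 and W4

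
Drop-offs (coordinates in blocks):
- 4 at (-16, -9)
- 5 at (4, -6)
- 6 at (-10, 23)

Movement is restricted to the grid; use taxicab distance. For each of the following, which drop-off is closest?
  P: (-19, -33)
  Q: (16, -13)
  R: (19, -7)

P→4; Q→5; R→5

P at (-19, -33):
  4: 27 blocks
  5: 50 blocks
  6: 65 blocks
  → nearest: 4 (27 blocks)
Q at (16, -13):
  4: 36 blocks
  5: 19 blocks
  6: 62 blocks
  → nearest: 5 (19 blocks)
R at (19, -7):
  4: 37 blocks
  5: 16 blocks
  6: 59 blocks
  → nearest: 5 (16 blocks)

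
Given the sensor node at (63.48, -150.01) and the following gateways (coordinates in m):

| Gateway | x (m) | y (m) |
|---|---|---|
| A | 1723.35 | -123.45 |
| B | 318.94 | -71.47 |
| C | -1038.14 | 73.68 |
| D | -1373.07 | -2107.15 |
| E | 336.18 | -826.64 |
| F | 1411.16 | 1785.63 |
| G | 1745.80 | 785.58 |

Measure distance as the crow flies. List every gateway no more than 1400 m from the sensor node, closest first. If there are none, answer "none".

Distances from (63.48, -150.01):
A: √((1659.87)² + (26.56)²) = √(2755168.4169 + 705.4336) = 1660.08 m
B: √((255.46)² + (78.54)²) = √(65259.8116 + 6168.5316) = 267.26 m
C: √((-1101.62)² + (223.69)²) = √(1213566.6244 + 50037.2161) = 1124.10 m
D: √((-1436.55)² + (-1957.14)²) = √(2063675.9025 + 3830396.9796) = 2427.77 m
E: √((272.70)² + (-676.63)²) = √(74365.2900 + 457828.1569) = 729.52 m
F: √((1347.68)² + (1935.64)²) = √(1816241.3824 + 3746702.2096) = 2358.59 m
G: √((1682.32)² + (935.59)²) = √(2830200.5824 + 875328.6481) = 1924.98 m
Threshold 1400 m: B (267.26 m), E (729.52 m), C (1124.10 m) are within range.

B, E, C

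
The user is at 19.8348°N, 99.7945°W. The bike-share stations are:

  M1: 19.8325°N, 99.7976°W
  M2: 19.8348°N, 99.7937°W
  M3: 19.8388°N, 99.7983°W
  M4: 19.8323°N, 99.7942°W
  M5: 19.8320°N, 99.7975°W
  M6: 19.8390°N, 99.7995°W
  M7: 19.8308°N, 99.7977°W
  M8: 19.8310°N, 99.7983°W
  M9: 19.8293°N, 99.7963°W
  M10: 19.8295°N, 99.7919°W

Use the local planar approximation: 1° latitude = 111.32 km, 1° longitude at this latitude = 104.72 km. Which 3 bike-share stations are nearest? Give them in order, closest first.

Distances from 19.8348°N, 99.7945°W:
M1: 0.4134 km
M2: 0.0838 km
M3: 0.5972 km
M4: 0.2801 km
M5: 0.4426 km
M6: 0.7020 km
M7: 0.5573 km
M8: 0.5808 km
M9: 0.6406 km
M10: 0.6498 km
Sorted: M2 (0.0838 km) < M4 (0.2801 km) < M1 (0.4134 km) < M5 (0.4426 km) < M7 (0.5573 km) < …

M2, M4, M1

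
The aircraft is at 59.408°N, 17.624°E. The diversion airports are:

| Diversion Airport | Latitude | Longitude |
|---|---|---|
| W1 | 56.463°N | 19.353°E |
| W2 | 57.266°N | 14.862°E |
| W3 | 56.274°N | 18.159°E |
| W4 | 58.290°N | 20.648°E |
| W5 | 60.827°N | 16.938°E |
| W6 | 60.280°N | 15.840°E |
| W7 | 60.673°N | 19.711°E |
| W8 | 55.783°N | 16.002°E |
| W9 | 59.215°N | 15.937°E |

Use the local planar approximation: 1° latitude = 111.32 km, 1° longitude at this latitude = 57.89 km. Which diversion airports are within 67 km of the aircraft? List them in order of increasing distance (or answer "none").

none

Distances from 59.408°N, 17.624°E:
W1: 342.777 km
W2: 287.094 km
W3: 350.249 km
W4: 214.791 km
W5: 162.879 km
W6: 141.735 km
W7: 185.545 km
W8: 414.315 km
W9: 99.996 km
Threshold 67 km: none within range.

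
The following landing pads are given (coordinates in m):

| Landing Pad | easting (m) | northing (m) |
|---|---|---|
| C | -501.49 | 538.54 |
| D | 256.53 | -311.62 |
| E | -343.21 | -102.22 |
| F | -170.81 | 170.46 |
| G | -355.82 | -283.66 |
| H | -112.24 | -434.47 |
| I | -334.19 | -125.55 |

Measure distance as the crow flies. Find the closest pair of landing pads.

Pairwise distances:
C–D: √((758.02)² + (-850.16)²) = √(574594.3204 + 722772.0256) = 1139.02 m
C–E: √((158.28)² + (-640.76)²) = √(25052.5584 + 410573.3776) = 660.02 m
C–F: √((330.68)² + (-368.08)²) = √(109349.2624 + 135482.8864) = 494.81 m
C–G: √((145.67)² + (-822.20)²) = √(21219.7489 + 676012.8400) = 835.00 m
C–H: √((389.25)² + (-973.01)²) = √(151515.5625 + 946748.4601) = 1047.98 m
C–I: √((167.30)² + (-664.09)²) = √(27989.2900 + 441015.5281) = 684.84 m
D–E: √((-599.74)² + (209.40)²) = √(359688.0676 + 43848.3600) = 635.25 m
D–F: √((-427.34)² + (482.08)²) = √(182619.4756 + 232401.1264) = 644.22 m
D–G: √((-612.35)² + (27.96)²) = √(374972.5225 + 781.7616) = 612.99 m
D–H: √((-368.77)² + (-122.85)²) = √(135991.3129 + 15092.1225) = 388.69 m
D–I: √((-590.72)² + (186.07)²) = √(348950.1184 + 34622.0449) = 619.33 m
E–F: √((172.40)² + (272.68)²) = √(29721.7600 + 74354.3824) = 322.61 m
E–G: √((-12.61)² + (-181.44)²) = √(159.0121 + 32920.4736) = 181.88 m
E–H: √((230.97)² + (-332.25)²) = √(53347.1409 + 110390.0625) = 404.64 m
E–I: √((9.02)² + (-23.33)²) = √(81.3604 + 544.2889) = 25.01 m
F–G: √((-185.01)² + (-454.12)²) = √(34228.7001 + 206224.9744) = 490.36 m
F–H: √((58.57)² + (-604.93)²) = √(3430.4449 + 365940.3049) = 607.76 m
F–I: √((-163.38)² + (-296.01)²) = √(26693.0244 + 87621.9201) = 338.10 m
G–H: √((243.58)² + (-150.81)²) = √(59331.2164 + 22743.6561) = 286.49 m
G–I: √((21.63)² + (158.11)²) = √(467.8569 + 24998.7721) = 159.58 m
H–I: √((-221.95)² + (308.92)²) = √(49261.8025 + 95431.5664) = 380.39 m
Closest pair: E–I at 25.01 m.

E and I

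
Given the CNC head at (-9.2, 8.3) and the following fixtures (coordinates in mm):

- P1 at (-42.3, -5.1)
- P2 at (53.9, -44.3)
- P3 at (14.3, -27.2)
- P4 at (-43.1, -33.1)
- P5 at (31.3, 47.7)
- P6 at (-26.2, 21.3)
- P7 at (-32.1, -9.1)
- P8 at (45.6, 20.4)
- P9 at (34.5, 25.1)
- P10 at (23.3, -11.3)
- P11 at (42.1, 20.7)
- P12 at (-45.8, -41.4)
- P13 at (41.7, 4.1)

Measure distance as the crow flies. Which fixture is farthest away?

Distances from (-9.2, 8.3):
P1: √((-33.1)² + (-13.4)²) = √(1095.610 + 179.560) = 35.7 mm
P2: √((63.1)² + (-52.6)²) = √(3981.610 + 2766.760) = 82.1 mm
P3: √((23.5)² + (-35.5)²) = √(552.250 + 1260.250) = 42.6 mm
P4: √((-33.9)² + (-41.4)²) = √(1149.210 + 1713.960) = 53.5 mm
P5: √((40.5)² + (39.4)²) = √(1640.250 + 1552.360) = 56.5 mm
P6: √((-17.0)² + (13.0)²) = √(289.000 + 169.000) = 21.4 mm
P7: √((-22.9)² + (-17.4)²) = √(524.410 + 302.760) = 28.8 mm
P8: √((54.8)² + (12.1)²) = √(3003.040 + 146.410) = 56.1 mm
P9: √((43.7)² + (16.8)²) = √(1909.690 + 282.240) = 46.8 mm
P10: √((32.5)² + (-19.6)²) = √(1056.250 + 384.160) = 38.0 mm
P11: √((51.3)² + (12.4)²) = √(2631.690 + 153.760) = 52.8 mm
P12: √((-36.6)² + (-49.7)²) = √(1339.560 + 2470.090) = 61.7 mm
P13: √((50.9)² + (-4.2)²) = √(2590.810 + 17.640) = 51.1 mm
Maximum: P2 at 82.1 mm.

P2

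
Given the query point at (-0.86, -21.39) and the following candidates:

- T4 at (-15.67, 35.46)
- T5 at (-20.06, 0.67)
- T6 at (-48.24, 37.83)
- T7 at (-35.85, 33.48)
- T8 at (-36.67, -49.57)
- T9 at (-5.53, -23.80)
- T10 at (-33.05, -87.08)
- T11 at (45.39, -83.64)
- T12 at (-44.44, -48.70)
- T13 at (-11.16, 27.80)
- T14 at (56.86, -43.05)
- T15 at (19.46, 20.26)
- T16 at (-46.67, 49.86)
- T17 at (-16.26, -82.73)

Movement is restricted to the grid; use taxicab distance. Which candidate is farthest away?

Distances from (-0.86, -21.39):
T4: 71.66
T5: 41.26
T6: 106.60
T7: 89.86
T8: 63.99
T9: 7.08
T10: 97.88
T11: 108.50
T12: 70.89
T13: 59.49
T14: 79.38
T15: 61.97
T16: 117.06
T17: 76.74
Maximum: T16 at 117.06.

T16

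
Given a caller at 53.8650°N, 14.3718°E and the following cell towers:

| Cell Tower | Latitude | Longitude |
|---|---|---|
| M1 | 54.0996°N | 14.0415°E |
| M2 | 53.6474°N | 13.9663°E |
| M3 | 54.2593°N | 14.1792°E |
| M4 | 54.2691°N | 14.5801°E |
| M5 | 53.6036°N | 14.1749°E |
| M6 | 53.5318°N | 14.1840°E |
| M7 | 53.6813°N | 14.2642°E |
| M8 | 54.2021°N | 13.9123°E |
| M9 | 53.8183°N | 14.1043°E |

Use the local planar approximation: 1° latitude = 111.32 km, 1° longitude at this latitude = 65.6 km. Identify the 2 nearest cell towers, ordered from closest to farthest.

Distances from 53.8650°N, 14.3718°E:
M1: √((0.2346·111.32)² + (-0.3303·65.6)²) = √(682.028324 + 469.488357) = 33.9340 km
M2: √((-0.2176·111.32)² + (-0.4055·65.6)²) = √(586.764969 + 707.602561) = 35.9773 km
M3: √((0.3943·111.32)² + (-0.1926·65.6)²) = √(1926.637235 + 159.632106) = 45.6757 km
M4: √((0.4041·111.32)² + (0.2083·65.6)²) = √(2023.597323 + 186.718014) = 47.0140 km
M5: √((-0.2614·111.32)² + (-0.1969·65.6)²) = √(846.754595 + 166.839589) = 31.8370 km
M6: √((-0.3332·111.32)² + (-0.1878·65.6)²) = √(1375.803408 + 151.774515) = 39.0842 km
M7: √((-0.1837·111.32)² + (-0.1076·65.6)²) = √(418.181396 + 49.823269) = 21.6334 km
M8: √((0.3371·111.32)² + (-0.4595·65.6)²) = √(1408.198575 + 908.612506) = 48.1333 km
M9: √((-0.0467·111.32)² + (-0.2675·65.6)²) = √(27.025899 + 307.932304) = 18.3019 km
Sorted: M9 (18.3019 km) < M7 (21.6334 km) < M5 (31.8370 km) < M1 (33.9340 km) < …

M9, M7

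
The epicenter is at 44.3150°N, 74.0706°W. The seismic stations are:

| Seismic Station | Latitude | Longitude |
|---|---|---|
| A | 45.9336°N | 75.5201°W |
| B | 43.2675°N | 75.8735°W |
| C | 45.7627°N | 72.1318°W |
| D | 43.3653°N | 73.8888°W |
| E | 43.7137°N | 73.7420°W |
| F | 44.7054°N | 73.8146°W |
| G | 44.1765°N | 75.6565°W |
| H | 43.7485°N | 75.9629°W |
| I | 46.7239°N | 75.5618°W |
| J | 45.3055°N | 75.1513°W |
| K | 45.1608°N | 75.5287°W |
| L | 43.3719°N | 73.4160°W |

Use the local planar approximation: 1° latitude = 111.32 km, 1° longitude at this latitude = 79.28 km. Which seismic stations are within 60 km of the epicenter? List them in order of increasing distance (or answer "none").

F

Distances from 44.3150°N, 74.0706°W:
A: √((1.6186·111.32)² + (-1.4495·79.28)²) = √(32465.752045 + 13205.769796) = 213.7090 km
B: √((-1.0475·111.32)² + (-1.8029·79.28)²) = √(13597.355699 + 20430.103200) = 184.4653 km
C: √((1.4477·111.32)² + (1.9388·79.28)²) = √(25971.889361 + 23626.168939) = 222.7062 km
D: √((-0.9497·111.32)² + (0.1818·79.28)²) = √(11176.846110 + 207.737567) = 106.6986 km
E: √((-0.6013·111.32)² + (0.3286·79.28)²) = √(4480.523949 + 678.675859) = 71.8276 km
F: √((0.3904·111.32)² + (0.2560·79.28)²) = √(1888.713190 + 411.914627) = 47.9649 km
G: √((-0.1385·111.32)² + (-1.5859·79.28)²) = √(237.709174 + 15808.071122) = 126.6719 km
H: √((-0.5665·111.32)² + (-1.8923·79.28)²) = √(3976.914221 + 22506.463664) = 162.7371 km
I: √((2.4089·111.32)² + (-1.4912·79.28)²) = √(71909.114129 + 13976.520729) = 293.0625 km
J: √((0.9905·111.32)² + (-1.0807·79.28)²) = √(12157.810085 + 7340.701863) = 139.6371 km
K: √((0.8458·111.32)² + (-1.4581·79.28)²) = √(8865.061585 + 13362.936445) = 149.0906 km
L: √((-0.9431·111.32)² + (0.6546·79.28)²) = √(11022.037519 + 2693.266225) = 117.1124 km
Threshold 60 km: F (47.9649 km) is within range.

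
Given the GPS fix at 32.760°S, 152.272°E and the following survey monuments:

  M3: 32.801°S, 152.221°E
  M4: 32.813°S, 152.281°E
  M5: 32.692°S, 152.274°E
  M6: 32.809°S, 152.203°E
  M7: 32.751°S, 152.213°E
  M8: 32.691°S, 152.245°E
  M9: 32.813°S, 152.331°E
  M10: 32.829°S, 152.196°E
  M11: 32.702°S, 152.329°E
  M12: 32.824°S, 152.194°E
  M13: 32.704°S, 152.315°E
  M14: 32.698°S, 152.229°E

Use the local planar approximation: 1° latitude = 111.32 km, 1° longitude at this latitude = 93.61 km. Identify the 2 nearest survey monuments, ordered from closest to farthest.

M7, M4

Distances from 32.760°S, 152.272°E:
M3: √((-0.041·111.32)² + (-0.051·93.61)²) = √(20.83119 + 22.79213) = 6.605 km
M4: √((-0.053·111.32)² + (0.009·93.61)²) = √(34.80953 + 0.70979) = 5.960 km
M5: √((0.068·111.32)² + (0.002·93.61)²) = √(57.30127 + 0.03505) = 7.572 km
M6: √((-0.049·111.32)² + (-0.069·93.61)²) = √(29.75353 + 41.71984) = 8.454 km
M7: √((0.009·111.32)² + (-0.059·93.61)²) = √(1.00376 + 30.50342) = 5.613 km
M8: √((0.069·111.32)² + (-0.027·93.61)²) = √(58.99899 + 6.38810) = 8.086 km
M9: √((-0.053·111.32)² + (0.059·93.61)²) = √(34.80953 + 30.50342) = 8.082 km
M10: √((-0.069·111.32)² + (-0.076·93.61)²) = √(58.99899 + 50.61412) = 10.470 km
M11: √((0.058·111.32)² + (0.057·93.61)²) = √(41.68717 + 28.47044) = 8.376 km
M12: √((-0.064·111.32)² + (-0.078·93.61)²) = √(50.75822 + 53.31307) = 10.202 km
M13: √((0.056·111.32)² + (0.043·93.61)²) = √(38.86176 + 16.20248) = 7.421 km
M14: √((0.062·111.32)² + (-0.043·93.61)²) = √(47.63540 + 16.20248) = 7.990 km
Sorted: M7 (5.613 km) < M4 (5.960 km) < M3 (6.605 km) < M13 (7.421 km) < …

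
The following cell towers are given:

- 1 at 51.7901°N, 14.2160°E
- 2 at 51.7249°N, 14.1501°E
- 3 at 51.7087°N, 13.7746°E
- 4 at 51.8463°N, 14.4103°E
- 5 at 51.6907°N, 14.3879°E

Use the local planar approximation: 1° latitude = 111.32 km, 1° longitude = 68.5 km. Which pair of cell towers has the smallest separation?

Pairwise distances:
1–2: 8.5473 km
1–3: 31.5645 km
1–4: 14.7066 km
1–5: 16.1584 km
2–3: 25.7849 km
2–4: 22.3678 km
2–5: 16.7283 km
3–4: 46.1610 km
3–5: 42.0588 km
4–5: 17.3892 km
Closest pair: 1–2 at 8.5473 km.

1 and 2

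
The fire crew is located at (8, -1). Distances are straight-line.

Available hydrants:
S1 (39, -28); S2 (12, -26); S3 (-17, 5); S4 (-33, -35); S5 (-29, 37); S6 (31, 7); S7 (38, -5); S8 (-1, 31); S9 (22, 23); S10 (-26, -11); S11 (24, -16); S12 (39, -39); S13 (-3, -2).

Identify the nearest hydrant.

Distances from (8, -1):
S1: √((31)² + (-27)²) = √(961.000 + 729.000) = 41.1
S2: √((4)² + (-25)²) = √(16.000 + 625.000) = 25.3
S3: √((-25)² + (6)²) = √(625.000 + 36.000) = 25.7
S4: √((-41)² + (-34)²) = √(1681.000 + 1156.000) = 53.3
S5: √((-37)² + (38)²) = √(1369.000 + 1444.000) = 53.0
S6: √((23)² + (8)²) = √(529.000 + 64.000) = 24.4
S7: √((30)² + (-4)²) = √(900.000 + 16.000) = 30.3
S8: √((-9)² + (32)²) = √(81.000 + 1024.000) = 33.2
S9: √((14)² + (24)²) = √(196.000 + 576.000) = 27.8
S10: √((-34)² + (-10)²) = √(1156.000 + 100.000) = 35.4
S11: √((16)² + (-15)²) = √(256.000 + 225.000) = 21.9
S12: √((31)² + (-38)²) = √(961.000 + 1444.000) = 49.0
S13: √((-11)² + (-1)²) = √(121.000 + 1.000) = 11.0
Minimum: S13 at 11.0.

S13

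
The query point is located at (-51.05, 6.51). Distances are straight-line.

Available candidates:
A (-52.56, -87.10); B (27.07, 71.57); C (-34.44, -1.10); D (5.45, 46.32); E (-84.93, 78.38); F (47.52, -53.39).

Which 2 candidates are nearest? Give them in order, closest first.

C, D

Distances from (-51.05, 6.51):
A: √((-1.51)² + (-93.61)²) = √(2.2801 + 8762.8321) = 93.62
B: √((78.12)² + (65.06)²) = √(6102.7344 + 4232.8036) = 101.66
C: √((16.61)² + (-7.61)²) = √(275.8921 + 57.9121) = 18.27
D: √((56.50)² + (39.81)²) = √(3192.2500 + 1584.8361) = 69.12
E: √((-33.88)² + (71.87)²) = √(1147.8544 + 5165.2969) = 79.46
F: √((98.57)² + (-59.90)²) = √(9716.0449 + 3588.0100) = 115.34
Sorted: C (18.27) < D (69.12) < E (79.46) < A (93.62) < …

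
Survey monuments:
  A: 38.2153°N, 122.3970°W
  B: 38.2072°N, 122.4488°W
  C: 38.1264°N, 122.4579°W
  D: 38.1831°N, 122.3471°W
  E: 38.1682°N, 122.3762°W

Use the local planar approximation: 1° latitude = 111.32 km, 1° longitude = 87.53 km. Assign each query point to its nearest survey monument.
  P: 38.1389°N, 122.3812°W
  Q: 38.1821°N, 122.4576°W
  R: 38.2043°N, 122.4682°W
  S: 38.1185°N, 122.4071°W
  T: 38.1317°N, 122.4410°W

P at 38.1389°N, 122.3812°W:
  A: √((0.0764·111.32)² + (-0.0158·87.53)²) = √(72.332440 + 1.912617) = 8.6166 km
  B: √((0.0683·111.32)² + (-0.0676·87.53)²) = √(57.807981 + 35.011220) = 9.6343 km
  C: √((-0.0125·111.32)² + (-0.0767·87.53)²) = √(1.936272 + 45.071767) = 6.8562 km
  D: √((0.0442·111.32)² + (0.0341·87.53)²) = √(24.209785 + 8.908870) = 5.7549 km
  E: √((0.0293·111.32)² + (0.0050·87.53)²) = √(10.638530 + 0.191538) = 3.2909 km
  → nearest: E (3.2909 km)
Q at 38.1821°N, 122.4576°W:
  A: √((0.0332·111.32)² + (0.0606·87.53)²) = √(13.659115 + 28.135789) = 6.4649 km
  B: √((0.0251·111.32)² + (0.0088·87.53)²) = √(7.807174 + 0.593307) = 2.8984 km
  C: √((-0.0557·111.32)² + (-0.0003·87.53)²) = √(38.446498 + 0.000690) = 6.2006 km
  D: √((0.0010·111.32)² + (0.1105·87.53)²) = √(0.012392 + 93.548841) = 9.6727 km
  E: √((-0.0139·111.32)² + (0.0814·87.53)²) = √(2.394286 + 50.764799) = 7.2910 km
  → nearest: B (2.8984 km)
R at 38.2043°N, 122.4682°W:
  A: √((0.0110·111.32)² + (0.0712·87.53)²) = √(1.499449 + 38.839519) = 6.3513 km
  B: √((0.0029·111.32)² + (0.0194·87.53)²) = √(0.104218 + 2.883482) = 1.7285 km
  C: √((-0.0779·111.32)² + (0.0103·87.53)²) = √(75.200601 + 0.812809) = 8.7186 km
  D: √((-0.0212·111.32)² + (0.1211·87.53)²) = √(5.569524 + 112.357520) = 10.8594 km
  E: √((-0.0361·111.32)² + (0.0920·87.53)²) = √(16.149564 + 64.846944) = 8.9998 km
  → nearest: B (1.7285 km)
S at 38.1185°N, 122.4071°W:
  A: √((0.0968·111.32)² + (0.0101·87.53)²) = √(116.117348 + 0.781550) = 10.8120 km
  B: √((0.0887·111.32)² + (-0.0417·87.53)²) = √(97.497535 + 13.322507) = 10.5271 km
  C: √((0.0079·111.32)² + (-0.0508·87.53)²) = √(0.773394 + 19.771576) = 4.5327 km
  D: √((0.0646·111.32)² + (0.0600·87.53)²) = √(51.714393 + 27.581403) = 8.9048 km
  E: √((0.0497·111.32)² + (0.0309·87.53)²) = √(30.609707 + 7.315278) = 6.1583 km
  → nearest: C (4.5327 km)
T at 38.1317°N, 122.4410°W:
  A: √((0.0836·111.32)² + (0.0440·87.53)²) = √(86.608188 + 14.832666) = 10.0718 km
  B: √((0.0755·111.32)² + (-0.0078·87.53)²) = √(70.638310 + 0.466126) = 8.4323 km
  C: √((-0.0053·111.32)² + (-0.0169·87.53)²) = √(0.348095 + 2.188201) = 1.5926 km
  D: √((0.0514·111.32)² + (0.0939·87.53)²) = √(32.739545 + 67.553062) = 10.0146 km
  E: √((0.0365·111.32)² + (0.0648·87.53)²) = √(16.509432 + 32.170949) = 6.9771 km
  → nearest: C (1.5926 km)

P→E; Q→B; R→B; S→C; T→C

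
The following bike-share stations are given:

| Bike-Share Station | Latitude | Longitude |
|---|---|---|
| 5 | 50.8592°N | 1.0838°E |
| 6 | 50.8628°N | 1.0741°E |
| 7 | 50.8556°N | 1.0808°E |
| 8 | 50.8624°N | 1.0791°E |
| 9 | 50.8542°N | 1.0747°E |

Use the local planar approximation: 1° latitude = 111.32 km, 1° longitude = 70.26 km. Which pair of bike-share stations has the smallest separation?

6 and 8

Pairwise distances:
5–6: 0.7906 km
5–7: 0.4528 km
5–8: 0.4857 km
5–9: 0.8477 km
6–7: 0.9295 km
6–8: 0.3541 km
6–9: 0.9583 km
7–8: 0.7663 km
7–9: 0.4560 km
8–9: 0.9638 km
Closest pair: 6–8 at 0.3541 km.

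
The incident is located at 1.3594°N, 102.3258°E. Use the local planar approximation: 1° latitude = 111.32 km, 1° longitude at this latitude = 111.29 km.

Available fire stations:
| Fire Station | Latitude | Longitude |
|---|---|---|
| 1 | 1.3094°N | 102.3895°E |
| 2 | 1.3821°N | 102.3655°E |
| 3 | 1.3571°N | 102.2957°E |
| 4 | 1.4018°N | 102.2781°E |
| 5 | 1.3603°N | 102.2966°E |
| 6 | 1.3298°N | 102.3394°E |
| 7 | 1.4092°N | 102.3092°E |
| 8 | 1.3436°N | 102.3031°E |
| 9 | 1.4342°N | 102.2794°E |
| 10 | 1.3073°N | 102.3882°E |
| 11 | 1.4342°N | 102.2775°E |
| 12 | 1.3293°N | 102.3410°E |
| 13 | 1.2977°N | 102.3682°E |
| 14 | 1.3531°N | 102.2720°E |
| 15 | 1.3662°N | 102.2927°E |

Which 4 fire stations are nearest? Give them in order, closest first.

8, 5, 3, 6

Distances from 1.3594°N, 102.3258°E:
1: √((-0.0500·111.32)² + (0.0637·111.29)²) = √(30.980356 + 50.256374) = 9.0131 km
2: √((0.0227·111.32)² + (0.0397·111.29)²) = √(6.385547 + 19.520606) = 5.0898 km
3: √((-0.0023·111.32)² + (-0.0301·111.29)²) = √(0.065554 + 11.221354) = 3.3596 km
4: √((0.0424·111.32)² + (-0.0477·111.29)²) = √(22.278098 + 28.180523) = 7.1034 km
5: √((0.0009·111.32)² + (-0.0292·111.29)²) = √(0.010038 + 10.560342) = 3.2512 km
6: √((-0.0296·111.32)² + (0.0136·111.29)²) = √(10.857499 + 2.290815) = 3.6261 km
7: √((0.0498·111.32)² + (-0.0166·111.29)²) = √(30.733009 + 3.412938) = 5.8435 km
8: √((-0.0158·111.32)² + (-0.0227·111.29)²) = √(3.093574 + 6.382106) = 3.0783 km
9: √((0.0748·111.32)² + (-0.0464·111.29)²) = √(69.334532 + 26.665409) = 9.7980 km
10: √((-0.0521·111.32)² + (0.0624·111.29)²) = √(33.637355 + 48.226025) = 9.0478 km
11: √((0.0748·111.32)² + (-0.0483·111.29)²) = √(69.334532 + 28.893925) = 9.9110 km
12: √((-0.0301·111.32)² + (0.0152·111.29)²) = √(11.227405 + 2.861538) = 3.7535 km
13: √((-0.0617·111.32)² + (0.0424·111.29)²) = √(47.175523 + 22.266092) = 8.3332 km
14: √((-0.0063·111.32)² + (-0.0538·111.29)²) = √(0.491844 + 35.848983) = 6.0283 km
15: √((0.0068·111.32)² + (-0.0331·111.29)²) = √(0.573013 + 13.569638) = 3.7607 km
Sorted: 8 (3.0783 km) < 5 (3.2512 km) < 3 (3.3596 km) < 6 (3.6261 km) < 12 (3.7535 km) < 15 (3.7607 km) < …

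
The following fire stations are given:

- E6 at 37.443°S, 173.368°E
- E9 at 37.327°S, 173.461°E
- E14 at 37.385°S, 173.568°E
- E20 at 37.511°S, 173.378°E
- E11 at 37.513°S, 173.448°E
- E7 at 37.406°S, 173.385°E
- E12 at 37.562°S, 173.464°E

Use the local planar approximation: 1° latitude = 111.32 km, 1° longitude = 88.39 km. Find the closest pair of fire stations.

Pairwise distances:
E6–E9: √((0.116·111.32)² + (0.093·88.39)²) = √(166.74867 + 67.57284) = 15.308 km
E6–E14: √((0.058·111.32)² + (0.200·88.39)²) = √(41.68717 + 312.51168) = 18.820 km
E6–E20: √((-0.068·111.32)² + (0.010·88.39)²) = √(57.30127 + 0.78128) = 7.621 km
E6–E11: √((-0.070·111.32)² + (0.080·88.39)²) = √(60.72150 + 50.00187) = 10.523 km
E6–E7: √((0.037·111.32)² + (0.017·88.39)²) = √(16.96484 + 2.25790) = 4.384 km
E6–E12: √((-0.119·111.32)² + (0.096·88.39)²) = √(175.48513 + 72.00269) = 15.732 km
E9–E14: √((-0.058·111.32)² + (0.107·88.39)²) = √(41.68717 + 89.44866) = 11.451 km
E9–E20: √((-0.184·111.32)² + (-0.083·88.39)²) = √(419.54837 + 53.82232) = 21.757 km
E9–E11: √((-0.186·111.32)² + (-0.013·88.39)²) = √(428.71856 + 1.32036) = 20.737 km
E9–E7: √((-0.079·111.32)² + (-0.076·88.39)²) = √(77.33936 + 45.12669) = 11.066 km
E9–E12: √((-0.235·111.32)² + (0.003·88.39)²) = √(684.35606 + 0.07032) = 26.162 km
E14–E20: √((-0.126·111.32)² + (-0.190·88.39)²) = √(196.73765 + 282.04179) = 21.881 km
E14–E11: √((-0.128·111.32)² + (-0.120·88.39)²) = √(203.03286 + 112.50421) = 17.763 km
E14–E7: √((-0.021·111.32)² + (-0.183·88.39)²) = √(5.46493 + 261.64259) = 16.343 km
E14–E12: √((-0.177·111.32)² + (-0.104·88.39)²) = √(388.23343 + 84.50316) = 21.743 km
E20–E11: √((-0.002·111.32)² + (0.070·88.39)²) = √(0.04957 + 38.28268) = 6.191 km
E20–E7: √((0.105·111.32)² + (0.007·88.39)²) = √(136.62337 + 0.38283) = 11.705 km
E20–E12: √((-0.051·111.32)² + (0.086·88.39)²) = √(32.23196 + 57.78341) = 9.488 km
E11–E7: √((0.107·111.32)² + (-0.063·88.39)²) = √(141.87764 + 31.00897) = 13.149 km
E11–E12: √((-0.049·111.32)² + (0.016·88.39)²) = √(29.75353 + 2.00007) = 5.635 km
E7–E12: √((-0.156·111.32)² + (0.079·88.39)²) = √(301.57518 + 48.75964) = 18.717 km
Closest pair: E6–E7 at 4.384 km.

E6 and E7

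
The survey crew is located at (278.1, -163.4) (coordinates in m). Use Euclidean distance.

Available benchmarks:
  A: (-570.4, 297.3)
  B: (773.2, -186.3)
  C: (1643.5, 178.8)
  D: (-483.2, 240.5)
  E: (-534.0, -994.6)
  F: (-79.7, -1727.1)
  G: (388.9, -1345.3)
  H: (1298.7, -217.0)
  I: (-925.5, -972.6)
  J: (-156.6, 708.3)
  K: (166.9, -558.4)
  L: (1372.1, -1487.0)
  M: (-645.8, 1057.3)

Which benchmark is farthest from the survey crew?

Distances from (278.1, -163.4):
A: 965.5 m
B: 495.6 m
C: 1407.6 m
D: 861.8 m
E: 1162.1 m
F: 1604.1 m
G: 1187.1 m
H: 1022.0 m
I: 1450.3 m
J: 974.1 m
K: 410.4 m
L: 1717.2 m
M: 1530.9 m
Maximum: L at 1717.2 m.

L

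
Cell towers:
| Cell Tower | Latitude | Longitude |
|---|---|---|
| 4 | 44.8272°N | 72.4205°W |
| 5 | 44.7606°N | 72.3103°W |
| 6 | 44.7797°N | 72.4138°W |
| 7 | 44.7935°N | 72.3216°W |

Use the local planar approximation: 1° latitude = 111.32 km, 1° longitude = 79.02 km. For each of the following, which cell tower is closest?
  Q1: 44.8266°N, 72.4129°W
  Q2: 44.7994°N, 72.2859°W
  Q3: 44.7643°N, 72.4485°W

Q1→4; Q2→7; Q3→6

Q1 at 44.8266°N, 72.4129°W:
  4: √((0.0006·111.32)² + (-0.0076·79.02)²) = √(0.004461 + 0.360663) = 0.6043 km
  5: √((-0.0660·111.32)² + (0.1026·79.02)²) = √(53.980172 + 65.730778) = 10.9412 km
  6: √((-0.0469·111.32)² + (-0.0009·79.02)²) = √(27.257880 + 0.005058) = 5.2214 km
  7: √((-0.0331·111.32)² + (0.0913·79.02)²) = √(13.576955 + 52.049385) = 8.1010 km
  → nearest: 4 (0.6043 km)
Q2 at 44.7994°N, 72.2859°W:
  4: √((0.0278·111.32)² + (-0.1346·79.02)²) = √(9.577143 + 113.126453) = 11.0772 km
  5: √((-0.0388·111.32)² + (-0.0244·79.02)²) = √(18.655627 + 3.717523) = 4.7300 km
  6: √((-0.0197·111.32)² + (-0.1279·79.02)²) = √(4.809267 + 102.144536) = 10.3418 km
  7: √((-0.0059·111.32)² + (-0.0357·79.02)²) = √(0.431370 + 7.958120) = 2.8965 km
  → nearest: 7 (2.8965 km)
Q3 at 44.7643°N, 72.4485°W:
  4: √((0.0629·111.32)² + (0.0280·79.02)²) = √(49.028396 + 4.895422) = 7.3433 km
  5: √((-0.0037·111.32)² + (0.1382·79.02)²) = √(0.169648 + 119.258718) = 10.9283 km
  6: √((0.0154·111.32)² + (0.0347·79.02)²) = √(2.938920 + 7.518531) = 3.2338 km
  7: √((0.0292·111.32)² + (0.1269·79.02)²) = √(10.566036 + 100.553524) = 10.5413 km
  → nearest: 6 (3.2338 km)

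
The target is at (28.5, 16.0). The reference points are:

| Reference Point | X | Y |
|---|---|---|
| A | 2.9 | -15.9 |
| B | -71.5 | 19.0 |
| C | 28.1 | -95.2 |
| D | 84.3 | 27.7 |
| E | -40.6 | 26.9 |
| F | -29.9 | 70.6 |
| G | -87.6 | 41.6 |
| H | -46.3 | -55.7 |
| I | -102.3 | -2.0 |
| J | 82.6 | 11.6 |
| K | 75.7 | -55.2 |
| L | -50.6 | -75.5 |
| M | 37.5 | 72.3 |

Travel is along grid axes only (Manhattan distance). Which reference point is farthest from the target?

L

Distances from (28.5, 16.0):
A: |-25.6| + |-31.9| = 25.6 + 31.9 = 57.5
B: |-100.0| + |3.0| = 100.0 + 3.0 = 103.0
C: |-0.4| + |-111.2| = 0.4 + 111.2 = 111.6
D: |55.8| + |11.7| = 55.8 + 11.7 = 67.5
E: |-69.1| + |10.9| = 69.1 + 10.9 = 80.0
F: |-58.4| + |54.6| = 58.4 + 54.6 = 113.0
G: |-116.1| + |25.6| = 116.1 + 25.6 = 141.7
H: |-74.8| + |-71.7| = 74.8 + 71.7 = 146.5
I: |-130.8| + |-18.0| = 130.8 + 18.0 = 148.8
J: |54.1| + |-4.4| = 54.1 + 4.4 = 58.5
K: |47.2| + |-71.2| = 47.2 + 71.2 = 118.4
L: |-79.1| + |-91.5| = 79.1 + 91.5 = 170.6
M: |9.0| + |56.3| = 9.0 + 56.3 = 65.3
Maximum: L at 170.6.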